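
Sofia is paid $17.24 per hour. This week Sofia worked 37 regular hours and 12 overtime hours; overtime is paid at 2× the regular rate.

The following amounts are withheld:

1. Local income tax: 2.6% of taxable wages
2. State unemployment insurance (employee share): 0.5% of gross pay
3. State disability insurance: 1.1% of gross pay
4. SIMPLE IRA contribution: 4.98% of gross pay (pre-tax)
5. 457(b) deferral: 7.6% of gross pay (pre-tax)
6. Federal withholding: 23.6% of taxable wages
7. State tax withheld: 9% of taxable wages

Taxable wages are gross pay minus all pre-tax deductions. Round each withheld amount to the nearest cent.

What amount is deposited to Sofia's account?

$578.91

Regular pay: 37 × $17.24 = $637.88
Overtime pay: 12 × $17.24 × 2 = $413.76
Gross pay = $637.88 + $413.76 = $1,051.64
SIMPLE IRA contribution: $1,051.64 × 0.0498 = $52.37
457(b) deferral: $1,051.64 × 0.076 = $79.92
Pre-tax total = $52.37 + $79.92 = $132.29
Taxable wages = $1,051.64 − $132.29 = $919.35
State tax withheld: $919.35 × 0.09 = $82.74
Local income tax: $919.35 × 0.026 = $23.90
Federal withholding: $919.35 × 0.236 = $216.97
State unemployment insurance (employee share): $1,051.64 × 0.005 = $5.26
State disability insurance: $1,051.64 × 0.011 = $11.57
Total deductions = $52.37 + $79.92 + $82.74 + $23.90 + $216.97 + $5.26 + $11.57 = $472.73
Net pay = $1,051.64 − $472.73 = $578.91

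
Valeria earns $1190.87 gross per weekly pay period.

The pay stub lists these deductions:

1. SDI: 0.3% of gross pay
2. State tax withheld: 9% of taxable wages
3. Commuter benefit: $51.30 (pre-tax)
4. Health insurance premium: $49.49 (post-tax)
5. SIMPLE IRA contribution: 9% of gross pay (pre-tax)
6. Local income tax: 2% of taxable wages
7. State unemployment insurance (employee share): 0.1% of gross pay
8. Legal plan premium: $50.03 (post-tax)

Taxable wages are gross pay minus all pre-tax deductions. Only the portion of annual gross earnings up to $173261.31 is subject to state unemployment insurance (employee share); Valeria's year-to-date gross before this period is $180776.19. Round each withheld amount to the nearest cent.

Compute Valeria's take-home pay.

SIMPLE IRA contribution: $1190.87 × 0.09 = $107.18
Commuter benefit: $51.30
Pre-tax total = $107.18 + $51.30 = $158.48
Taxable wages = $1190.87 − $158.48 = $1032.39
State tax withheld: $1032.39 × 0.09 = $92.92
Local income tax: $1032.39 × 0.02 = $20.65
SDI: $1190.87 × 0.003 = $3.57
State unemployment insurance (employee share): annual cap $173261.31 already reached (YTD $180776.19), so $0.00
Legal plan premium: $50.03
Health insurance premium: $49.49
Total deductions = $107.18 + $51.30 + $92.92 + $20.65 + $3.57 + $0.00 + $50.03 + $49.49 = $375.14
Net pay = $1190.87 − $375.14 = $815.73

$815.73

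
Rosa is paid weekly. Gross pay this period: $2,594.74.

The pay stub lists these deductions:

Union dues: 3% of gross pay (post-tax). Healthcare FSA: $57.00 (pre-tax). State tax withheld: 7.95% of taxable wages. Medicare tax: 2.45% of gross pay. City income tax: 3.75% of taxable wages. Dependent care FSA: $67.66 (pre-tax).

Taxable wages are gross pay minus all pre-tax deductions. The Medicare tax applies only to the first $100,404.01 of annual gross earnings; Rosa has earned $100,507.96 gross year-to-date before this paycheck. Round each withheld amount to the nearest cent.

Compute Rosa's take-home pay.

Healthcare FSA: $57.00
Dependent care FSA: $67.66
Pre-tax total = $57.00 + $67.66 = $124.66
Taxable wages = $2,594.74 − $124.66 = $2,470.08
State tax withheld: $2,470.08 × 0.0795 = $196.37
City income tax: $2,470.08 × 0.0375 = $92.63
Medicare tax: annual cap $100,404.01 already reached (YTD $100,507.96), so $0.00
Union dues: $2,594.74 × 0.03 = $77.84
Total deductions = $57.00 + $67.66 + $196.37 + $92.63 + $0.00 + $77.84 = $491.50
Net pay = $2,594.74 − $491.50 = $2,103.24

$2,103.24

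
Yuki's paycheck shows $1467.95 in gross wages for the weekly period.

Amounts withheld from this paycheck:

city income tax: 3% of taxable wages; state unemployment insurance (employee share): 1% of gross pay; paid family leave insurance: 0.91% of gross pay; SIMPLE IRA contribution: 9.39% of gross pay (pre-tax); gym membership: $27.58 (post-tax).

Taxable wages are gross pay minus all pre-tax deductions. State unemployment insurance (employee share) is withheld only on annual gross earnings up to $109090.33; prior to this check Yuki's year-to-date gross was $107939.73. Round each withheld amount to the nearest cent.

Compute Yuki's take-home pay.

$1237.76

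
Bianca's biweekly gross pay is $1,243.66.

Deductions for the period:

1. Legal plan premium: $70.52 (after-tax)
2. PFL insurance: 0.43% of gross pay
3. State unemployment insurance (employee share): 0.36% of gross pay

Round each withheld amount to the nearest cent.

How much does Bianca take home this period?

State unemployment insurance (employee share): $1,243.66 × 0.0036 = $4.48
PFL insurance: $1,243.66 × 0.0043 = $5.35
Legal plan premium: $70.52
Total deductions = $4.48 + $5.35 + $70.52 = $80.35
Net pay = $1,243.66 − $80.35 = $1,163.31

$1,163.31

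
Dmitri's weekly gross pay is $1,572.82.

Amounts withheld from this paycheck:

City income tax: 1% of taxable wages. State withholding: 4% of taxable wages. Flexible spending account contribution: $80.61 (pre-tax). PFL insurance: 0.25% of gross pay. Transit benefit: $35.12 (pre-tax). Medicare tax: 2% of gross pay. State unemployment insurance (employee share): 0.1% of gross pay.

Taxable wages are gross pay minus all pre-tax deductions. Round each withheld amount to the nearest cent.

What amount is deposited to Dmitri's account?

Transit benefit: $35.12
Flexible spending account contribution: $80.61
Pre-tax total = $35.12 + $80.61 = $115.73
Taxable wages = $1,572.82 − $115.73 = $1,457.09
State withholding: $1,457.09 × 0.04 = $58.28
City income tax: $1,457.09 × 0.01 = $14.57
Medicare tax: $1,572.82 × 0.02 = $31.46
State unemployment insurance (employee share): $1,572.82 × 0.001 = $1.57
PFL insurance: $1,572.82 × 0.0025 = $3.93
Total deductions = $35.12 + $80.61 + $58.28 + $14.57 + $31.46 + $1.57 + $3.93 = $225.54
Net pay = $1,572.82 − $225.54 = $1,347.28

$1,347.28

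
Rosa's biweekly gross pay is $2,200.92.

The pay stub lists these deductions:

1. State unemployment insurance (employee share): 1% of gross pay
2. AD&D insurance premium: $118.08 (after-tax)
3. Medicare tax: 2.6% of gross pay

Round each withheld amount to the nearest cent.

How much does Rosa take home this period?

State unemployment insurance (employee share): $2,200.92 × 0.01 = $22.01
Medicare tax: $2,200.92 × 0.026 = $57.22
AD&D insurance premium: $118.08
Total deductions = $22.01 + $57.22 + $118.08 = $197.31
Net pay = $2,200.92 − $197.31 = $2,003.61

$2,003.61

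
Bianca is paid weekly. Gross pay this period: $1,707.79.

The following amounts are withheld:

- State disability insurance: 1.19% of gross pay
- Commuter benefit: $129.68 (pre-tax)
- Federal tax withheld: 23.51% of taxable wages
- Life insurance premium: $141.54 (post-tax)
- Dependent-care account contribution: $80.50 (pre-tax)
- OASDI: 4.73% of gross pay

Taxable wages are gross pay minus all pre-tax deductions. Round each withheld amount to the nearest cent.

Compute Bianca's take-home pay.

$902.88

Dependent-care account contribution: $80.50
Commuter benefit: $129.68
Pre-tax total = $80.50 + $129.68 = $210.18
Taxable wages = $1,707.79 − $210.18 = $1,497.61
Federal tax withheld: $1,497.61 × 0.2351 = $352.09
OASDI: $1,707.79 × 0.0473 = $80.78
State disability insurance: $1,707.79 × 0.0119 = $20.32
Life insurance premium: $141.54
Total deductions = $80.50 + $129.68 + $352.09 + $80.78 + $20.32 + $141.54 = $804.91
Net pay = $1,707.79 − $804.91 = $902.88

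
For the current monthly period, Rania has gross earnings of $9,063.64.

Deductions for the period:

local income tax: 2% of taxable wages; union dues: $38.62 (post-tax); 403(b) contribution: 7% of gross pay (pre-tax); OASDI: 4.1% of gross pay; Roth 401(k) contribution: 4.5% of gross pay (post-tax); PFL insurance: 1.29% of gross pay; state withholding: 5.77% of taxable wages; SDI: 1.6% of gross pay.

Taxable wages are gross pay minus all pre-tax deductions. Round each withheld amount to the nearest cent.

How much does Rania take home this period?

403(b) contribution: $9,063.64 × 0.07 = $634.45
Taxable wages = $9,063.64 − $634.45 = $8,429.19
State withholding: $8,429.19 × 0.0577 = $486.36
Local income tax: $8,429.19 × 0.02 = $168.58
PFL insurance: $9,063.64 × 0.0129 = $116.92
SDI: $9,063.64 × 0.016 = $145.02
OASDI: $9,063.64 × 0.041 = $371.61
Union dues: $38.62
Roth 401(k) contribution: $9,063.64 × 0.045 = $407.86
Total deductions = $634.45 + $486.36 + $168.58 + $116.92 + $145.02 + $371.61 + $38.62 + $407.86 = $2,369.42
Net pay = $9,063.64 − $2,369.42 = $6,694.22

$6,694.22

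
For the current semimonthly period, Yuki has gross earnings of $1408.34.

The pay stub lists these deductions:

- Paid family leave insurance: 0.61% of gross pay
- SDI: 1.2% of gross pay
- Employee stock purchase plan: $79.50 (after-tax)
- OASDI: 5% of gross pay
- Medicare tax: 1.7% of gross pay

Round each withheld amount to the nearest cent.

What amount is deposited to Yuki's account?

OASDI: $1408.34 × 0.05 = $70.42
SDI: $1408.34 × 0.012 = $16.90
Medicare tax: $1408.34 × 0.017 = $23.94
Paid family leave insurance: $1408.34 × 0.0061 = $8.59
Employee stock purchase plan: $79.50
Total deductions = $70.42 + $16.90 + $23.94 + $8.59 + $79.50 = $199.35
Net pay = $1408.34 − $199.35 = $1208.99

$1208.99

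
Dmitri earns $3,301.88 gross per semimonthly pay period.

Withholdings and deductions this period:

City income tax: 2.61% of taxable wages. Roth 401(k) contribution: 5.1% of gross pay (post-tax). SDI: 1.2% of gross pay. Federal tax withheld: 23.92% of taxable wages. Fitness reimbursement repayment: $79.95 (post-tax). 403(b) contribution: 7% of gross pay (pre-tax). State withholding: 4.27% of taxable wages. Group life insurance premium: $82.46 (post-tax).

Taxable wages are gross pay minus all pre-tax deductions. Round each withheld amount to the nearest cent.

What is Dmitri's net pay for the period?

$1,754.53

403(b) contribution: $3,301.88 × 0.07 = $231.13
Taxable wages = $3,301.88 − $231.13 = $3,070.75
City income tax: $3,070.75 × 0.0261 = $80.15
State withholding: $3,070.75 × 0.0427 = $131.12
Federal tax withheld: $3,070.75 × 0.2392 = $734.52
SDI: $3,301.88 × 0.012 = $39.62
Group life insurance premium: $82.46
Roth 401(k) contribution: $3,301.88 × 0.051 = $168.40
Fitness reimbursement repayment: $79.95
Total deductions = $231.13 + $80.15 + $131.12 + $734.52 + $39.62 + $82.46 + $168.40 + $79.95 = $1,547.35
Net pay = $3,301.88 − $1,547.35 = $1,754.53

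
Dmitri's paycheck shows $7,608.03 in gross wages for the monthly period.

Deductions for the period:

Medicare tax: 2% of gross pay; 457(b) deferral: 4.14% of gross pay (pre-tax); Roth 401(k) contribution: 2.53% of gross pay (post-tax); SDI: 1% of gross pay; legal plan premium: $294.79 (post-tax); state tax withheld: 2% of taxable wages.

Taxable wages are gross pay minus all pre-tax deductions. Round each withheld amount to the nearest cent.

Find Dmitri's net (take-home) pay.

457(b) deferral: $7,608.03 × 0.0414 = $314.97
Taxable wages = $7,608.03 − $314.97 = $7,293.06
State tax withheld: $7,293.06 × 0.02 = $145.86
SDI: $7,608.03 × 0.01 = $76.08
Medicare tax: $7,608.03 × 0.02 = $152.16
Roth 401(k) contribution: $7,608.03 × 0.0253 = $192.48
Legal plan premium: $294.79
Total deductions = $314.97 + $145.86 + $76.08 + $152.16 + $192.48 + $294.79 = $1,176.34
Net pay = $7,608.03 − $1,176.34 = $6,431.69

$6,431.69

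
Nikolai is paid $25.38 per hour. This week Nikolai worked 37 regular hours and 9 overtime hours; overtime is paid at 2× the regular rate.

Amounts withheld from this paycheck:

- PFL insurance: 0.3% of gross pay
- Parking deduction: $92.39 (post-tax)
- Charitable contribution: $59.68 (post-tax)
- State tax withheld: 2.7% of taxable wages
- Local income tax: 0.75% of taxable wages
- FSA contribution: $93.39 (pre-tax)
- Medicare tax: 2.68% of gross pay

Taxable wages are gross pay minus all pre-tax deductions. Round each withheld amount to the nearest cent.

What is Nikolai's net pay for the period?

Regular pay: 37 × $25.38 = $939.06
Overtime pay: 9 × $25.38 × 2 = $456.84
Gross pay = $939.06 + $456.84 = $1,395.90
FSA contribution: $93.39
Taxable wages = $1,395.90 − $93.39 = $1,302.51
State tax withheld: $1,302.51 × 0.027 = $35.17
Local income tax: $1,302.51 × 0.0075 = $9.77
Medicare tax: $1,395.90 × 0.0268 = $37.41
PFL insurance: $1,395.90 × 0.003 = $4.19
Charitable contribution: $59.68
Parking deduction: $92.39
Total deductions = $93.39 + $35.17 + $9.77 + $37.41 + $4.19 + $59.68 + $92.39 = $332.00
Net pay = $1,395.90 − $332.00 = $1,063.90

$1,063.90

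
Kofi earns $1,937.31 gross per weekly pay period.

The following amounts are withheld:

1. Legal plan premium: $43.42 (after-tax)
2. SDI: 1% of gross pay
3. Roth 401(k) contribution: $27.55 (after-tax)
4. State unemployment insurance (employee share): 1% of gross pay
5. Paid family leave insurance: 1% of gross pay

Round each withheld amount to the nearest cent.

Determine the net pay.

SDI: $1,937.31 × 0.01 = $19.37
Paid family leave insurance: $1,937.31 × 0.01 = $19.37
State unemployment insurance (employee share): $1,937.31 × 0.01 = $19.37
Roth 401(k) contribution: $27.55
Legal plan premium: $43.42
Total deductions = $19.37 + $19.37 + $19.37 + $27.55 + $43.42 = $129.08
Net pay = $1,937.31 − $129.08 = $1,808.23

$1,808.23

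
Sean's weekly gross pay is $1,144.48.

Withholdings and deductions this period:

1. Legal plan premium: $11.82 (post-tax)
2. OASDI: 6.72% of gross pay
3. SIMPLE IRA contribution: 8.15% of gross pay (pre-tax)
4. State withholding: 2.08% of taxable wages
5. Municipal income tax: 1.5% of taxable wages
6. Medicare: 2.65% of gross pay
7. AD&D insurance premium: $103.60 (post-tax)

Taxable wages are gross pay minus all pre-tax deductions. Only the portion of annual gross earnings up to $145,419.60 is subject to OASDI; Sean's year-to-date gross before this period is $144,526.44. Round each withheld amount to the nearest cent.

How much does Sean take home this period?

SIMPLE IRA contribution: $1,144.48 × 0.0815 = $93.28
Taxable wages = $1,144.48 − $93.28 = $1,051.20
Municipal income tax: $1,051.20 × 0.015 = $15.77
State withholding: $1,051.20 × 0.0208 = $21.86
OASDI: only $145,419.60 − $144,526.44 = $893.16 of this check is subject → $893.16 × 0.0672 = $60.02
Medicare: $1,144.48 × 0.0265 = $30.33
Legal plan premium: $11.82
AD&D insurance premium: $103.60
Total deductions = $93.28 + $15.77 + $21.86 + $60.02 + $30.33 + $11.82 + $103.60 = $336.68
Net pay = $1,144.48 − $336.68 = $807.80

$807.80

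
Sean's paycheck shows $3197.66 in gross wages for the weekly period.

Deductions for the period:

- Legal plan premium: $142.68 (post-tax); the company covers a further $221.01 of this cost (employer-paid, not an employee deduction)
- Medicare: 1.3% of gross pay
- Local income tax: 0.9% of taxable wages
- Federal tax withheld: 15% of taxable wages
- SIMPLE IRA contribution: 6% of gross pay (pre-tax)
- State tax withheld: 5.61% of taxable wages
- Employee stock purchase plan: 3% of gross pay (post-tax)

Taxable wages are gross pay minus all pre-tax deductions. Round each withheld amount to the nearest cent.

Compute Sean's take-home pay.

SIMPLE IRA contribution: $3197.66 × 0.06 = $191.86
Taxable wages = $3197.66 − $191.86 = $3005.80
State tax withheld: $3005.80 × 0.0561 = $168.63
Federal tax withheld: $3005.80 × 0.15 = $450.87
Local income tax: $3005.80 × 0.009 = $27.05
Medicare: $3197.66 × 0.013 = $41.57
Employee stock purchase plan: $3197.66 × 0.03 = $95.93
Legal plan premium: $142.68
(Employer's $221.01 toward legal plan premium is not withheld from the employee.)
Total deductions = $191.86 + $168.63 + $450.87 + $27.05 + $41.57 + $95.93 + $142.68 = $1118.59
Net pay = $3197.66 − $1118.59 = $2079.07

$2079.07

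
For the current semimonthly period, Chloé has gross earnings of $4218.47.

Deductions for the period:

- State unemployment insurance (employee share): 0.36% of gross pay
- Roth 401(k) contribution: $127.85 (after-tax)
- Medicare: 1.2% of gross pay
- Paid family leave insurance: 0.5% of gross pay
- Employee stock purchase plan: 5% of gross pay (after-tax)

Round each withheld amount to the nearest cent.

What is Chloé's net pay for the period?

Paid family leave insurance: $4218.47 × 0.005 = $21.09
State unemployment insurance (employee share): $4218.47 × 0.0036 = $15.19
Medicare: $4218.47 × 0.012 = $50.62
Roth 401(k) contribution: $127.85
Employee stock purchase plan: $4218.47 × 0.05 = $210.92
Total deductions = $21.09 + $15.19 + $50.62 + $127.85 + $210.92 = $425.67
Net pay = $4218.47 − $425.67 = $3792.80

$3792.80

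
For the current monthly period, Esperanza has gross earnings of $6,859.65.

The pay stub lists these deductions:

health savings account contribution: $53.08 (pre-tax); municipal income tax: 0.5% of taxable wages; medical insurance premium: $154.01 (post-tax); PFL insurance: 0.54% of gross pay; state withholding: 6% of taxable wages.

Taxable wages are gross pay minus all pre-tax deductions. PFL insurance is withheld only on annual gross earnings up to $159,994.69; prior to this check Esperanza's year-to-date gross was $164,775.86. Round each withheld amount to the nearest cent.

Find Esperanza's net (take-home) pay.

Health savings account contribution: $53.08
Taxable wages = $6,859.65 − $53.08 = $6,806.57
State withholding: $6,806.57 × 0.06 = $408.39
Municipal income tax: $6,806.57 × 0.005 = $34.03
PFL insurance: annual cap $159,994.69 already reached (YTD $164,775.86), so $0.00
Medical insurance premium: $154.01
Total deductions = $53.08 + $408.39 + $34.03 + $0.00 + $154.01 = $649.51
Net pay = $6,859.65 − $649.51 = $6,210.14

$6,210.14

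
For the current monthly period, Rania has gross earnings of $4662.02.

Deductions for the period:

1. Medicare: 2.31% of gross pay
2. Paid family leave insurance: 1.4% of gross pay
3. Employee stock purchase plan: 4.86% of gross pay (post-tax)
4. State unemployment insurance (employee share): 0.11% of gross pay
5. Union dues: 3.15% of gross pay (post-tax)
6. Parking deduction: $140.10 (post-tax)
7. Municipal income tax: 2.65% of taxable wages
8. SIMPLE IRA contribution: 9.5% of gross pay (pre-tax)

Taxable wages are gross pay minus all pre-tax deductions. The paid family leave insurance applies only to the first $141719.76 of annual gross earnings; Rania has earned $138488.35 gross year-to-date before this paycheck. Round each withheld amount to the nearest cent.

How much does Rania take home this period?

SIMPLE IRA contribution: $4662.02 × 0.095 = $442.89
Taxable wages = $4662.02 − $442.89 = $4219.13
Municipal income tax: $4219.13 × 0.0265 = $111.81
State unemployment insurance (employee share): $4662.02 × 0.0011 = $5.13
Medicare: $4662.02 × 0.0231 = $107.69
Paid family leave insurance: only $141719.76 − $138488.35 = $3231.41 of this check is subject → $3231.41 × 0.014 = $45.24
Parking deduction: $140.10
Union dues: $4662.02 × 0.0315 = $146.85
Employee stock purchase plan: $4662.02 × 0.0486 = $226.57
Total deductions = $442.89 + $111.81 + $5.13 + $107.69 + $45.24 + $140.10 + $146.85 + $226.57 = $1226.28
Net pay = $4662.02 − $1226.28 = $3435.74

$3435.74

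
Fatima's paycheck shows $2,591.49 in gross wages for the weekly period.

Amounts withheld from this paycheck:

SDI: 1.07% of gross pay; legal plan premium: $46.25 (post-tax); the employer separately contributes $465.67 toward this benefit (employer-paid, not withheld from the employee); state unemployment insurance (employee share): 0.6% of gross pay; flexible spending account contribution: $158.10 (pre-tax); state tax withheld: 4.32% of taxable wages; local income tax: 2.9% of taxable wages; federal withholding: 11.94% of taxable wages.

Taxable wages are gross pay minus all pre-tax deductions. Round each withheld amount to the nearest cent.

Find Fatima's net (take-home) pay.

$1,877.62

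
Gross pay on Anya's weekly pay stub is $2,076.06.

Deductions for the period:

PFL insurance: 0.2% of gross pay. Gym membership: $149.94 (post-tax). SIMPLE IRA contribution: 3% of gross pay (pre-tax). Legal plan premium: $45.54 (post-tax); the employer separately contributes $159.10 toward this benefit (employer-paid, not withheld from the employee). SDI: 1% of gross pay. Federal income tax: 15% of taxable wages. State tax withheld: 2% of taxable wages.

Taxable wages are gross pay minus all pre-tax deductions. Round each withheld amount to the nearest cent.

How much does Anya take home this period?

$1,451.04

SIMPLE IRA contribution: $2,076.06 × 0.03 = $62.28
Taxable wages = $2,076.06 − $62.28 = $2,013.78
Federal income tax: $2,013.78 × 0.15 = $302.07
State tax withheld: $2,013.78 × 0.02 = $40.28
SDI: $2,076.06 × 0.01 = $20.76
PFL insurance: $2,076.06 × 0.002 = $4.15
Legal plan premium: $45.54
Gym membership: $149.94
(Employer's $159.10 toward legal plan premium is not withheld from the employee.)
Total deductions = $62.28 + $302.07 + $40.28 + $20.76 + $4.15 + $45.54 + $149.94 = $625.02
Net pay = $2,076.06 − $625.02 = $1,451.04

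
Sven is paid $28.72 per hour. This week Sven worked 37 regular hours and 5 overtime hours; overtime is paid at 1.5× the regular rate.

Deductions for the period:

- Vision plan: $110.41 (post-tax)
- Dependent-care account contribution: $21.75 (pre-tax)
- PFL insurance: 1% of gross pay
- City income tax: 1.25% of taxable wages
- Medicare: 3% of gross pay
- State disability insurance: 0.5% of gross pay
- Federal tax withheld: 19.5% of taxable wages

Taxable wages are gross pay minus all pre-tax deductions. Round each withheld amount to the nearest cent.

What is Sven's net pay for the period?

Regular pay: 37 × $28.72 = $1,062.64
Overtime pay: 5 × $28.72 × 1.5 = $215.40
Gross pay = $1,062.64 + $215.40 = $1,278.04
Dependent-care account contribution: $21.75
Taxable wages = $1,278.04 − $21.75 = $1,256.29
City income tax: $1,256.29 × 0.0125 = $15.70
Federal tax withheld: $1,256.29 × 0.195 = $244.98
Medicare: $1,278.04 × 0.03 = $38.34
PFL insurance: $1,278.04 × 0.01 = $12.78
State disability insurance: $1,278.04 × 0.005 = $6.39
Vision plan: $110.41
Total deductions = $21.75 + $15.70 + $244.98 + $38.34 + $12.78 + $6.39 + $110.41 = $450.35
Net pay = $1,278.04 − $450.35 = $827.69

$827.69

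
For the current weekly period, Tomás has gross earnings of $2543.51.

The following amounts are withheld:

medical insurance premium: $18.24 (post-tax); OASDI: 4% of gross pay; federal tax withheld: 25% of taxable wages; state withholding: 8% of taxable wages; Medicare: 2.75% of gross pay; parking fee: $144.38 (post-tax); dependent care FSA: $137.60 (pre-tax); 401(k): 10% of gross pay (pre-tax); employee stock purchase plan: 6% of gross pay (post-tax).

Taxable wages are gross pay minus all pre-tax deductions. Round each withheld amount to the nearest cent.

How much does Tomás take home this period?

401(k): $2543.51 × 0.1 = $254.35
Dependent care FSA: $137.60
Pre-tax total = $254.35 + $137.60 = $391.95
Taxable wages = $2543.51 − $391.95 = $2151.56
State withholding: $2151.56 × 0.08 = $172.12
Federal tax withheld: $2151.56 × 0.25 = $537.89
Medicare: $2543.51 × 0.0275 = $69.95
OASDI: $2543.51 × 0.04 = $101.74
Medical insurance premium: $18.24
Parking fee: $144.38
Employee stock purchase plan: $2543.51 × 0.06 = $152.61
Total deductions = $254.35 + $137.60 + $172.12 + $537.89 + $69.95 + $101.74 + $18.24 + $144.38 + $152.61 = $1588.88
Net pay = $2543.51 − $1588.88 = $954.63

$954.63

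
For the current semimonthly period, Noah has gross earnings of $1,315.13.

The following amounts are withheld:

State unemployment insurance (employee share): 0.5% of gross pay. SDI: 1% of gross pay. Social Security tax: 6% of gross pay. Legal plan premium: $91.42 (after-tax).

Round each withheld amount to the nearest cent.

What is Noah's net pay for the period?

SDI: $1,315.13 × 0.01 = $13.15
State unemployment insurance (employee share): $1,315.13 × 0.005 = $6.58
Social Security tax: $1,315.13 × 0.06 = $78.91
Legal plan premium: $91.42
Total deductions = $13.15 + $6.58 + $78.91 + $91.42 = $190.06
Net pay = $1,315.13 − $190.06 = $1,125.07

$1,125.07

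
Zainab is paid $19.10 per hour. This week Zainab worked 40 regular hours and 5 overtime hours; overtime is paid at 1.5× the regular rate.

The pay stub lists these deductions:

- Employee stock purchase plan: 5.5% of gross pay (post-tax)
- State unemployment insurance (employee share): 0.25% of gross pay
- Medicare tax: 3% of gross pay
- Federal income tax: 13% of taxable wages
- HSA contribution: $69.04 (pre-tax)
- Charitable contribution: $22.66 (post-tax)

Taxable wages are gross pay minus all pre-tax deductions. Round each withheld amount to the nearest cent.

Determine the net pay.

Regular pay: 40 × $19.10 = $764.00
Overtime pay: 5 × $19.10 × 1.5 = $143.25
Gross pay = $764.00 + $143.25 = $907.25
HSA contribution: $69.04
Taxable wages = $907.25 − $69.04 = $838.21
Federal income tax: $838.21 × 0.13 = $108.97
State unemployment insurance (employee share): $907.25 × 0.0025 = $2.27
Medicare tax: $907.25 × 0.03 = $27.22
Employee stock purchase plan: $907.25 × 0.055 = $49.90
Charitable contribution: $22.66
Total deductions = $69.04 + $108.97 + $2.27 + $27.22 + $49.90 + $22.66 = $280.06
Net pay = $907.25 − $280.06 = $627.19

$627.19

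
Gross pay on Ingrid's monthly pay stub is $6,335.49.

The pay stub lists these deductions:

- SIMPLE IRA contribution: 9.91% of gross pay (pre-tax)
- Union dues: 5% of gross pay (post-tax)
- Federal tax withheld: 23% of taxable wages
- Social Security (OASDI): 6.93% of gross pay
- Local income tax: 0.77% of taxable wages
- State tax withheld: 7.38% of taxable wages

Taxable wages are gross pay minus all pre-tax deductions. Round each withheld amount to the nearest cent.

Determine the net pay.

SIMPLE IRA contribution: $6,335.49 × 0.0991 = $627.85
Taxable wages = $6,335.49 − $627.85 = $5,707.64
Federal tax withheld: $5,707.64 × 0.23 = $1,312.76
Local income tax: $5,707.64 × 0.0077 = $43.95
State tax withheld: $5,707.64 × 0.0738 = $421.22
Social Security (OASDI): $6,335.49 × 0.0693 = $439.05
Union dues: $6,335.49 × 0.05 = $316.77
Total deductions = $627.85 + $1,312.76 + $43.95 + $421.22 + $439.05 + $316.77 = $3,161.60
Net pay = $6,335.49 − $3,161.60 = $3,173.89

$3,173.89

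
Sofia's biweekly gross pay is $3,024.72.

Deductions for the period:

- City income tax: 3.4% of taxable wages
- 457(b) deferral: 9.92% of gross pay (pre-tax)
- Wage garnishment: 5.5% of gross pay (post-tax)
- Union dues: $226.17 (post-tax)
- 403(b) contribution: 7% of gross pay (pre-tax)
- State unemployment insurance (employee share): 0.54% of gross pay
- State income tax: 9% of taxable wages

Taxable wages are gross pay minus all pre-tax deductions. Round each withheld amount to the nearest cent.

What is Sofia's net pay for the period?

403(b) contribution: $3,024.72 × 0.07 = $211.73
457(b) deferral: $3,024.72 × 0.0992 = $300.05
Pre-tax total = $211.73 + $300.05 = $511.78
Taxable wages = $3,024.72 − $511.78 = $2,512.94
City income tax: $2,512.94 × 0.034 = $85.44
State income tax: $2,512.94 × 0.09 = $226.16
State unemployment insurance (employee share): $3,024.72 × 0.0054 = $16.33
Union dues: $226.17
Wage garnishment: $3,024.72 × 0.055 = $166.36
Total deductions = $211.73 + $300.05 + $85.44 + $226.16 + $16.33 + $226.17 + $166.36 = $1,232.24
Net pay = $3,024.72 − $1,232.24 = $1,792.48

$1,792.48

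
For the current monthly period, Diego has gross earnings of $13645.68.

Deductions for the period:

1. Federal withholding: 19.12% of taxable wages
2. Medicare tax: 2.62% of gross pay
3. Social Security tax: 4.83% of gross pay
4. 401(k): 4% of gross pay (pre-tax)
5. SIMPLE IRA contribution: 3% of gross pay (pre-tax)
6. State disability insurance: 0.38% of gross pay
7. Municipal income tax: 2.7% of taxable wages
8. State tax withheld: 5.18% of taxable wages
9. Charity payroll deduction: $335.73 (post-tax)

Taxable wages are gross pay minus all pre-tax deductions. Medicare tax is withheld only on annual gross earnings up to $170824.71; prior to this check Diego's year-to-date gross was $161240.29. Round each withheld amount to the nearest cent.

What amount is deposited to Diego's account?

401(k): $13645.68 × 0.04 = $545.83
SIMPLE IRA contribution: $13645.68 × 0.03 = $409.37
Pre-tax total = $545.83 + $409.37 = $955.20
Taxable wages = $13645.68 − $955.20 = $12690.48
Federal withholding: $12690.48 × 0.1912 = $2426.42
State tax withheld: $12690.48 × 0.0518 = $657.37
Municipal income tax: $12690.48 × 0.027 = $342.64
State disability insurance: $13645.68 × 0.0038 = $51.85
Social Security tax: $13645.68 × 0.0483 = $659.09
Medicare tax: only $170824.71 − $161240.29 = $9584.42 of this check is subject → $9584.42 × 0.0262 = $251.11
Charity payroll deduction: $335.73
Total deductions = $545.83 + $409.37 + $2426.42 + $657.37 + $342.64 + $51.85 + $659.09 + $251.11 + $335.73 = $5679.41
Net pay = $13645.68 − $5679.41 = $7966.27

$7966.27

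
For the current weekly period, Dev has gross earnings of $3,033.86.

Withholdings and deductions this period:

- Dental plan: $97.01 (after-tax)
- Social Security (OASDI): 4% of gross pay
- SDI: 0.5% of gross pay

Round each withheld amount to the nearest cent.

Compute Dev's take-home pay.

SDI: $3,033.86 × 0.005 = $15.17
Social Security (OASDI): $3,033.86 × 0.04 = $121.35
Dental plan: $97.01
Total deductions = $15.17 + $121.35 + $97.01 = $233.53
Net pay = $3,033.86 − $233.53 = $2,800.33

$2,800.33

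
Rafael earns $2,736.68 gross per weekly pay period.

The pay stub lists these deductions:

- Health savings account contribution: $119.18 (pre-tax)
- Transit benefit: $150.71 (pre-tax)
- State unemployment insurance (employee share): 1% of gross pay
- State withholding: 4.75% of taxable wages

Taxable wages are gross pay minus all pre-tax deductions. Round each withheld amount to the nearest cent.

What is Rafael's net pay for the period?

Transit benefit: $150.71
Health savings account contribution: $119.18
Pre-tax total = $150.71 + $119.18 = $269.89
Taxable wages = $2,736.68 − $269.89 = $2,466.79
State withholding: $2,466.79 × 0.0475 = $117.17
State unemployment insurance (employee share): $2,736.68 × 0.01 = $27.37
Total deductions = $150.71 + $119.18 + $117.17 + $27.37 = $414.43
Net pay = $2,736.68 − $414.43 = $2,322.25

$2,322.25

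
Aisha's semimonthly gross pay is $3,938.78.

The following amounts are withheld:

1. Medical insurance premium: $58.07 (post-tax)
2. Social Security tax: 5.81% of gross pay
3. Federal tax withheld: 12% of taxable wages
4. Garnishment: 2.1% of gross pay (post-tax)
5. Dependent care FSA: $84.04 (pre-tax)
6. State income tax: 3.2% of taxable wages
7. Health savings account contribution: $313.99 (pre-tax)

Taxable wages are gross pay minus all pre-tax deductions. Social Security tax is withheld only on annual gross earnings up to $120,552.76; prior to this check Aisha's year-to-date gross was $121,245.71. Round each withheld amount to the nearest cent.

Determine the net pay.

Health savings account contribution: $313.99
Dependent care FSA: $84.04
Pre-tax total = $313.99 + $84.04 = $398.03
Taxable wages = $3,938.78 − $398.03 = $3,540.75
Federal tax withheld: $3,540.75 × 0.12 = $424.89
State income tax: $3,540.75 × 0.032 = $113.30
Social Security tax: annual cap $120,552.76 already reached (YTD $121,245.71), so $0.00
Garnishment: $3,938.78 × 0.021 = $82.71
Medical insurance premium: $58.07
Total deductions = $313.99 + $84.04 + $424.89 + $113.30 + $0.00 + $82.71 + $58.07 = $1,077.00
Net pay = $3,938.78 − $1,077.00 = $2,861.78

$2,861.78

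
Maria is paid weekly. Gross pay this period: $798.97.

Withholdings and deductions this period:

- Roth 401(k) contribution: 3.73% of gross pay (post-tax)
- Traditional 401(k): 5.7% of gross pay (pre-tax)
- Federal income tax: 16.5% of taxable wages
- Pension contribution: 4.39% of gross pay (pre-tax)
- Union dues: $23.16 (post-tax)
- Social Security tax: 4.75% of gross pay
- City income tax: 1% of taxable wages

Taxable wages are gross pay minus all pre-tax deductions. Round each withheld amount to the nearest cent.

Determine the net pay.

$501.74

Pension contribution: $798.97 × 0.0439 = $35.07
Traditional 401(k): $798.97 × 0.057 = $45.54
Pre-tax total = $35.07 + $45.54 = $80.61
Taxable wages = $798.97 − $80.61 = $718.36
Federal income tax: $718.36 × 0.165 = $118.53
City income tax: $718.36 × 0.01 = $7.18
Social Security tax: $798.97 × 0.0475 = $37.95
Union dues: $23.16
Roth 401(k) contribution: $798.97 × 0.0373 = $29.80
Total deductions = $35.07 + $45.54 + $118.53 + $7.18 + $37.95 + $23.16 + $29.80 = $297.23
Net pay = $798.97 − $297.23 = $501.74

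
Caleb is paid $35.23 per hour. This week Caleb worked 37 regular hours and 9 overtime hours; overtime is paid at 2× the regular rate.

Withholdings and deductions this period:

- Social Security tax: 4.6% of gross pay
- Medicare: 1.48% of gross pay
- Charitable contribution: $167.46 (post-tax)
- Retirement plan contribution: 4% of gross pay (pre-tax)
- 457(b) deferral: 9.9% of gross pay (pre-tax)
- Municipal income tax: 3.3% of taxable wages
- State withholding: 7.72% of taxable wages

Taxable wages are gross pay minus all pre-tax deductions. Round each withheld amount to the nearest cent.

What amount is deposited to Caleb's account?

$1199.20

Regular pay: 37 × $35.23 = $1303.51
Overtime pay: 9 × $35.23 × 2 = $634.14
Gross pay = $1303.51 + $634.14 = $1937.65
457(b) deferral: $1937.65 × 0.099 = $191.83
Retirement plan contribution: $1937.65 × 0.04 = $77.51
Pre-tax total = $191.83 + $77.51 = $269.34
Taxable wages = $1937.65 − $269.34 = $1668.31
Municipal income tax: $1668.31 × 0.033 = $55.05
State withholding: $1668.31 × 0.0772 = $128.79
Medicare: $1937.65 × 0.0148 = $28.68
Social Security tax: $1937.65 × 0.046 = $89.13
Charitable contribution: $167.46
Total deductions = $191.83 + $77.51 + $55.05 + $128.79 + $28.68 + $89.13 + $167.46 = $738.45
Net pay = $1937.65 − $738.45 = $1199.20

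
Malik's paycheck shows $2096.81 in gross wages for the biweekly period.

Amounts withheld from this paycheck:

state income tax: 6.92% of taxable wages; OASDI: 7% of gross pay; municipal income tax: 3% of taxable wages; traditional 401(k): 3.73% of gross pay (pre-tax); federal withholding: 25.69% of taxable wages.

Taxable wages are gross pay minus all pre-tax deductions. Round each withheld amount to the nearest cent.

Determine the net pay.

$1152.99

Traditional 401(k): $2096.81 × 0.0373 = $78.21
Taxable wages = $2096.81 − $78.21 = $2018.60
State income tax: $2018.60 × 0.0692 = $139.69
Federal withholding: $2018.60 × 0.2569 = $518.58
Municipal income tax: $2018.60 × 0.03 = $60.56
OASDI: $2096.81 × 0.07 = $146.78
Total deductions = $78.21 + $139.69 + $518.58 + $60.56 + $146.78 = $943.82
Net pay = $2096.81 − $943.82 = $1152.99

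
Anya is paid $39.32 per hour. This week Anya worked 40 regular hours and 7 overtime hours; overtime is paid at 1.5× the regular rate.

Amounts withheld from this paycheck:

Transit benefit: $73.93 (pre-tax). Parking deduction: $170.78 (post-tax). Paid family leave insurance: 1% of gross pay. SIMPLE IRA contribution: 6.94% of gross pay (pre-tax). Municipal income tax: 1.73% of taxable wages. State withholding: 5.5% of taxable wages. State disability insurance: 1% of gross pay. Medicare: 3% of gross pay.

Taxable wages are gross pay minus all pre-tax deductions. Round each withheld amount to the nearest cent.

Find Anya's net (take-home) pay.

Regular pay: 40 × $39.32 = $1,572.80
Overtime pay: 7 × $39.32 × 1.5 = $412.86
Gross pay = $1,572.80 + $412.86 = $1,985.66
Transit benefit: $73.93
SIMPLE IRA contribution: $1,985.66 × 0.0694 = $137.80
Pre-tax total = $73.93 + $137.80 = $211.73
Taxable wages = $1,985.66 − $211.73 = $1,773.93
Municipal income tax: $1,773.93 × 0.0173 = $30.69
State withholding: $1,773.93 × 0.055 = $97.57
State disability insurance: $1,985.66 × 0.01 = $19.86
Medicare: $1,985.66 × 0.03 = $59.57
Paid family leave insurance: $1,985.66 × 0.01 = $19.86
Parking deduction: $170.78
Total deductions = $73.93 + $137.80 + $30.69 + $97.57 + $19.86 + $59.57 + $19.86 + $170.78 = $610.06
Net pay = $1,985.66 − $610.06 = $1,375.60

$1,375.60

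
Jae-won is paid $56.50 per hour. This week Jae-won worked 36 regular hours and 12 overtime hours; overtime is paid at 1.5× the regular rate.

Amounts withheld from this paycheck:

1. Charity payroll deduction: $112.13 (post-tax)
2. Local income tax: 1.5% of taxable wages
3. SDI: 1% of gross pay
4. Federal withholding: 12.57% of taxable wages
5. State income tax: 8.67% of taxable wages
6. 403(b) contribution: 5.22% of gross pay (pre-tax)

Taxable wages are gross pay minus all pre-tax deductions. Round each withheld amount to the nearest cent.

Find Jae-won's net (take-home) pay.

Regular pay: 36 × $56.50 = $2034.00
Overtime pay: 12 × $56.50 × 1.5 = $1017.00
Gross pay = $2034.00 + $1017.00 = $3051.00
403(b) contribution: $3051.00 × 0.0522 = $159.26
Taxable wages = $3051.00 − $159.26 = $2891.74
State income tax: $2891.74 × 0.0867 = $250.71
Federal withholding: $2891.74 × 0.1257 = $363.49
Local income tax: $2891.74 × 0.015 = $43.38
SDI: $3051.00 × 0.01 = $30.51
Charity payroll deduction: $112.13
Total deductions = $159.26 + $250.71 + $363.49 + $43.38 + $30.51 + $112.13 = $959.48
Net pay = $3051.00 − $959.48 = $2091.52

$2091.52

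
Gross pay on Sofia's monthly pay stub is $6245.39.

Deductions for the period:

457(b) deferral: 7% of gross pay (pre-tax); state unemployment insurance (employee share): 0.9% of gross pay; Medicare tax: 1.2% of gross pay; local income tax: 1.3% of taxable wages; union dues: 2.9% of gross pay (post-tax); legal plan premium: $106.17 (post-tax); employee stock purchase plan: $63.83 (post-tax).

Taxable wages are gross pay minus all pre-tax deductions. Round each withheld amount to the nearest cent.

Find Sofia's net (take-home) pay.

457(b) deferral: $6245.39 × 0.07 = $437.18
Taxable wages = $6245.39 − $437.18 = $5808.21
Local income tax: $5808.21 × 0.013 = $75.51
Medicare tax: $6245.39 × 0.012 = $74.94
State unemployment insurance (employee share): $6245.39 × 0.009 = $56.21
Employee stock purchase plan: $63.83
Legal plan premium: $106.17
Union dues: $6245.39 × 0.029 = $181.12
Total deductions = $437.18 + $75.51 + $74.94 + $56.21 + $63.83 + $106.17 + $181.12 = $994.96
Net pay = $6245.39 − $994.96 = $5250.43

$5250.43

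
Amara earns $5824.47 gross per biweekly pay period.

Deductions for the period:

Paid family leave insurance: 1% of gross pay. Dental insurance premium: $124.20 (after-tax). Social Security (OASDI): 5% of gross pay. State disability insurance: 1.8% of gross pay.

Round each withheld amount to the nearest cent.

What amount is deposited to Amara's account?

Paid family leave insurance: $5824.47 × 0.01 = $58.24
State disability insurance: $5824.47 × 0.018 = $104.84
Social Security (OASDI): $5824.47 × 0.05 = $291.22
Dental insurance premium: $124.20
Total deductions = $58.24 + $104.84 + $291.22 + $124.20 = $578.50
Net pay = $5824.47 − $578.50 = $5245.97

$5245.97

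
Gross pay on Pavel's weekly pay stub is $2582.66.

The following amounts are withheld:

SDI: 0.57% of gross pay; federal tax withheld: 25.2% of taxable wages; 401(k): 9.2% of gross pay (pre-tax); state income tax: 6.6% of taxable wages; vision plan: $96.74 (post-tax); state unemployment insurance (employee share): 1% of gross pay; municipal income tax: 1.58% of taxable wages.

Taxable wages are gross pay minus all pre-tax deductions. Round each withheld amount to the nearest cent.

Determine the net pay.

$1424.99

401(k): $2582.66 × 0.092 = $237.60
Taxable wages = $2582.66 − $237.60 = $2345.06
Municipal income tax: $2345.06 × 0.0158 = $37.05
Federal tax withheld: $2345.06 × 0.252 = $590.96
State income tax: $2345.06 × 0.066 = $154.77
SDI: $2582.66 × 0.0057 = $14.72
State unemployment insurance (employee share): $2582.66 × 0.01 = $25.83
Vision plan: $96.74
Total deductions = $237.60 + $37.05 + $590.96 + $154.77 + $14.72 + $25.83 + $96.74 = $1157.67
Net pay = $2582.66 − $1157.67 = $1424.99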